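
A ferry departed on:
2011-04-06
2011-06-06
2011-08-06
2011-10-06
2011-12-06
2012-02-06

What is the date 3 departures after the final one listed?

Each date is the 6th; the gaps (61, 61, 61, 61, 62) track the month lengths.
The rule is the 6th of every 2 months.
Next: April 2012 → 2012-04-06.
Next: June 2012 → 2012-06-06.
August 2012: 2012-08-06.

2012-08-06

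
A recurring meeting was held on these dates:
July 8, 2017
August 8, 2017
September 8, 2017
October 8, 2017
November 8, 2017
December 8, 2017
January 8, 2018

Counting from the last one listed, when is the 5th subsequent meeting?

Each date is the 8th; the gaps (31, 31, 30, 31, 30, 31) track the month lengths.
The rule is the 8th of each month.
Next: February 2018 → February 8, 2018.
Next: March 2018 → March 8, 2018.
April 2018: April 8, 2018.
Next: May 2018 → May 8, 2018.
June 2018: June 8, 2018.

June 8, 2018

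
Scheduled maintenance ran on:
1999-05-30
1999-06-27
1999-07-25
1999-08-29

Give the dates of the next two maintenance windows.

Every date is a Sunday; gaps 28, 28, 35 days.
Each is the last Sunday of its month (at least one falls on the 29th or later, ruling out '4th Sunday').
September 1999 ends with Sunday 1999-09-26.
Last Sunday of October 1999: 1999-10-31.

1999-09-26, 1999-10-31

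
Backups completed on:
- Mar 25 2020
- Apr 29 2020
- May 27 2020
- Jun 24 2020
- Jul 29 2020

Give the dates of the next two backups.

These are Wednesdays with 35, 28, 28, 35-day gaps.
Each is the final Wednesday of its month — Apr 29 2020 is past the 28th, so '4th Wednesday' doesn't fit.
Last Wednesday of August 2020: Aug 26 2020.
September 2020 ends with Wednesday Sep 30 2020.

Aug 26 2020, Sep 30 2020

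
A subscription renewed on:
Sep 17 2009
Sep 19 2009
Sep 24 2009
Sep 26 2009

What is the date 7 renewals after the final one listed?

Gaps: 2, 5, 2 days — not constant, but cyclic with period 2.
The events fall on every Thursday and Saturday.
The following Thursday is Oct 1 2009.
Next Saturday: Oct 3 2009.
Next Thursday: Oct 8 2009.
The following Saturday is Oct 10 2009.
The following Thursday is Oct 15 2009.
Next Saturday: Oct 17 2009.
Next Thursday: Oct 22 2009.

Oct 22 2009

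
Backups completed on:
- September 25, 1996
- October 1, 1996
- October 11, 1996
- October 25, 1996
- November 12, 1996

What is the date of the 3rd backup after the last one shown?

January 29, 1997

The spacing grows by 4 each time: 6, 10, 14, 18 days.
Next gap: 22 days. November 12, 1996 + 22 days = December 4, 1996.
Next gap: 26 days. December 4, 1996 + 26 days = December 30, 1996.
Next gap: 30 days. December 30, 1996 + 30 days = January 29, 1997.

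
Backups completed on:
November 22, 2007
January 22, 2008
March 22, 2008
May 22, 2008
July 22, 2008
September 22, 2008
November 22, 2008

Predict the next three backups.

January 22, 2009; March 22, 2009; May 22, 2009

Each date is the 22nd; the gaps (61, 60, 61, 61, 62, 61) track the month lengths.
The rule is the 22nd of every 2 months.
Next: January 2009 → January 22, 2009.
Next: March 2009 → March 22, 2009.
Next: May 2009 → May 22, 2009.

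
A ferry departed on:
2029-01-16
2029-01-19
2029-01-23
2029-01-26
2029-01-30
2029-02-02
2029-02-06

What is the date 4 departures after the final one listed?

Gaps: 3, 4, 3, 4, 3, 4 days — not constant, but cyclic with period 2.
The events fall on every Tuesday and Friday.
Next Friday: 2029-02-09.
Next Tuesday: 2029-02-13.
The following Friday is 2029-02-16.
Next Tuesday: 2029-02-20.

2029-02-20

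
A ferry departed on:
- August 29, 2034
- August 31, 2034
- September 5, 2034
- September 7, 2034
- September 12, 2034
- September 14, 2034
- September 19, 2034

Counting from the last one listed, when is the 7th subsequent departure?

Gaps: 2, 5, 2, 5, 2, 5 days — not constant, but cyclic with period 2.
The events fall on every Tuesday and Thursday.
Next Thursday: September 21, 2034.
The following Tuesday is September 26, 2034.
Next Thursday: September 28, 2034.
The following Tuesday is October 3, 2034.
The following Thursday is October 5, 2034.
Next Tuesday: October 10, 2034.
Next Thursday: October 12, 2034.

October 12, 2034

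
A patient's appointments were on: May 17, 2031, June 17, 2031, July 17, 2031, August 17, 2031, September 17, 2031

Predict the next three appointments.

October 17, 2031; November 17, 2031; December 17, 2031

Gaps: 31, 30, 31, 31 days — not constant. Every event is on the 17th of the month.
Pattern: the 17th of each month.
Next: October 2031 → October 17, 2031.
Next: November 2031 → November 17, 2031.
December 2031: December 17, 2031.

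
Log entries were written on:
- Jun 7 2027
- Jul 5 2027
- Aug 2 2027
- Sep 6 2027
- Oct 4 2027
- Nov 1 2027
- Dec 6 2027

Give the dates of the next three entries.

Jan 3 2028, Feb 7 2028, Mar 6 2028

All dates are Mondays, 28, 28, 35, 28, 28, 35 days apart.
Specifically, the 1st Monday of each month.
1st Monday of January 2028: Jan 3 2028.
February 2028 — 1st Monday is Feb 7 2028.
1st Monday of March 2028: Mar 6 2028.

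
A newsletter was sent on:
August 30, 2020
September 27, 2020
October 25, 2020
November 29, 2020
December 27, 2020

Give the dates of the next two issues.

January 31, 2021; February 28, 2021

Every date is a Sunday; gaps 28, 28, 35, 28 days.
Each is the last Sunday of its month (at least one falls on the 29th or later, ruling out '4th Sunday').
January 2021 ends with Sunday January 31, 2021.
February 2021 ends with Sunday February 28, 2021.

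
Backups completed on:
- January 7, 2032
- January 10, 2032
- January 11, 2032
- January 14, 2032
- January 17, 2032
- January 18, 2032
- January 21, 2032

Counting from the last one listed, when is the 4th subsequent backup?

Every event lands on a Wednesday or Saturday or Sunday (gaps cycle 3, 1, 3, 3, 1, 3).
So the schedule is: every Wednesday, Saturday and Sunday.
Next Saturday: January 24, 2032.
The following Sunday is January 25, 2032.
The following Wednesday is January 28, 2032.
The following Saturday is January 31, 2032.

January 31, 2032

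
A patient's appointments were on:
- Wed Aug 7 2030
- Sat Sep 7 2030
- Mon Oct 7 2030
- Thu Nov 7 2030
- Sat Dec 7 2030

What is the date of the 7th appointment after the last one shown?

Gaps: 31, 30, 31, 30 days — not constant. Every event is on the 7th of the month.
Pattern: the 7th of each month.
January 2031: Tue Jan 7 2031.
February 2031: Fri Feb 7 2031.
Next: March 2031 → Fri Mar 7 2031.
Next: April 2031 → Mon Apr 7 2031.
Next: May 2031 → Wed May 7 2031.
June 2031: Sat Jun 7 2031.
July 2031: Mon Jul 7 2031.

Mon Jul 7 2031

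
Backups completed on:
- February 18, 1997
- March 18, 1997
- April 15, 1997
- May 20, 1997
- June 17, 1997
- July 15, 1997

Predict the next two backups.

August 19, 1997; September 16, 1997

These are Tuesdays at 28- or 35-day spacing (28, 28, 35, 28, 28).
The pattern: 3rd Tuesday of the month.
August 1997 — 3rd Tuesday is August 19, 1997.
3rd Tuesday of September 1997: September 16, 1997.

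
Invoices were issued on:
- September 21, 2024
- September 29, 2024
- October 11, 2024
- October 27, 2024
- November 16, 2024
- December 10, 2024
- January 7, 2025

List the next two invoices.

Intervals are 8, 12, 16, 20, 24, 28 days — an arithmetic progression with common difference 4.
Next gap: 32 days. January 7, 2025 + 32 days = February 8, 2025.
Next gap: 36 days. February 8, 2025 + 36 days = March 16, 2025.

February 8, 2025; March 16, 2025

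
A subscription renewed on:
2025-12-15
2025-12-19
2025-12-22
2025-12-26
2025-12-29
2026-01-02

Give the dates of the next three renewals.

2026-01-05, 2026-01-09, 2026-01-12

The gap pattern 4, 3, 4, 3, 4 repeats every 2 events.
These are the Mondays and Fridays of each week.
Next Monday: 2026-01-05.
The following Friday is 2026-01-09.
Next Monday: 2026-01-12.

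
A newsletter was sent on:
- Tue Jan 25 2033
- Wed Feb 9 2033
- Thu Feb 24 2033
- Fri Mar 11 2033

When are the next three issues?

Sat Mar 26 2033, Sun Apr 10 2033, Mon Apr 25 2033

The spacing is 15, 15, 15 days — always 15 days.
Fri Mar 11 2033 + 15 days = Sat Mar 26 2033.
Sat Mar 26 2033 + 15 days = Sun Apr 10 2033.
Sun Apr 10 2033 + 15 days = Mon Apr 25 2033.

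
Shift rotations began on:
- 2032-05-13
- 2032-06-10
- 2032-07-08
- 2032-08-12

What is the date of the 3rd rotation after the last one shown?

2032-11-11

These are Thursdays at 28- or 35-day spacing (28, 28, 35).
The pattern: 2nd Thursday of the month.
2nd Thursday of September 2032: 2032-09-09.
October 2032 — 2nd Thursday is 2032-10-14.
2nd Thursday of November 2032: 2032-11-11.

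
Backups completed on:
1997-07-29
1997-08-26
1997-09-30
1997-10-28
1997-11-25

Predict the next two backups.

These are Tuesdays with 28, 35, 28, 28-day gaps.
Each is the final Tuesday of its month — 1997-07-29 is past the 28th, so '4th Tuesday' doesn't fit.
Last Tuesday of December 1997: 1997-12-30.
Last Tuesday of January 1998: 1998-01-27.

1997-12-30, 1998-01-27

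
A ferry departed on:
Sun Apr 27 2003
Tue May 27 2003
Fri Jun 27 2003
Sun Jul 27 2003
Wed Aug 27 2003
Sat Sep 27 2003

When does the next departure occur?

The day-of-month is always 27 (30, 31, 30, 31, 31 days between events).
So this recurs on the 27th of each month.
Next: October 2003 → Mon Oct 27 2003.

Mon Oct 27 2003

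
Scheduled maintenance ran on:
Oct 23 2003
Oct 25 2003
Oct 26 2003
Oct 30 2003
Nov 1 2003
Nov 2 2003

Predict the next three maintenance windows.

Nov 6 2003, Nov 8 2003, Nov 9 2003

Gaps: 2, 1, 4, 2, 1 days — not constant, but cyclic with period 3.
The events fall on every Thursday, Saturday and Sunday.
The following Thursday is Nov 6 2003.
The following Saturday is Nov 8 2003.
The following Sunday is Nov 9 2003.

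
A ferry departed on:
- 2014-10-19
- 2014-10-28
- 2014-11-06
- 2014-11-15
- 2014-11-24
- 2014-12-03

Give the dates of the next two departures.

2014-12-12, 2014-12-21

Gaps between consecutive events: 9, 9, 9, 9, 9 days — a constant 9-day interval.
2014-12-03 + 9 days = 2014-12-12.
2014-12-12 + 9 days = 2014-12-21.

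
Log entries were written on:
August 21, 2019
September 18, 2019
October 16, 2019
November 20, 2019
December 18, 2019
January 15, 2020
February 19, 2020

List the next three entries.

All dates are Wednesdays, 28, 28, 35, 28, 28, 35 days apart.
Specifically, the 3rd Wednesday of each month.
March 2020 — 3rd Wednesday is March 18, 2020.
3rd Wednesday of April 2020: April 15, 2020.
May 2020 — 3rd Wednesday is May 20, 2020.

March 18, 2020; April 15, 2020; May 20, 2020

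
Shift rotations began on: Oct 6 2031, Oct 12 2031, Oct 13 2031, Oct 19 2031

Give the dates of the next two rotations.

Oct 20 2031, Oct 26 2031

The gap pattern 6, 1, 6 repeats every 2 events.
These are the Mondays and Sundays of each week.
The following Monday is Oct 20 2031.
Next Sunday: Oct 26 2031.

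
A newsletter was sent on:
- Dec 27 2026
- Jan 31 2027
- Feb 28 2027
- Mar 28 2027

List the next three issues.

These are Sundays with 35, 28, 28-day gaps.
Each is the final Sunday of its month — Jan 31 2027 is past the 28th, so '4th Sunday' doesn't fit.
April 2027 ends with Sunday Apr 25 2027.
Last Sunday of May 2027: May 30 2027.
Last Sunday of June 2027: Jun 27 2027.

Apr 25 2027, May 30 2027, Jun 27 2027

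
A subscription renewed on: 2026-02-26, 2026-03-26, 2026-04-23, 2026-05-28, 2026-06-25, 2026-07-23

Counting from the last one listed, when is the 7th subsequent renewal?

Gaps: 28, 28, 35, 28, 28 days — a mix of 28 and 35. Every date is a Thursday.
Each is the 4th Thursday of its month.
August 2026 — 4th Thursday is 2026-08-27.
4th Thursday of September 2026: 2026-09-24.
October 2026 — 4th Thursday is 2026-10-22.
4th Thursday of November 2026: 2026-11-26.
4th Thursday of December 2026: 2026-12-24.
4th Thursday of January 2027: 2027-01-28.
4th Thursday of February 2027: 2027-02-25.

2027-02-25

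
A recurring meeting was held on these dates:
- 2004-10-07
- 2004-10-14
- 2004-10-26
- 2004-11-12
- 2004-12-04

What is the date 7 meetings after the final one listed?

2005-09-24

Intervals are 7, 12, 17, 22 days — an arithmetic progression with common difference 5.
Next gap: 27 days. 2004-12-04 + 27 days = 2004-12-31.
Next gap: 32 days. 2004-12-31 + 32 days = 2005-02-01.
Next gap: 37 days. 2005-02-01 + 37 days = 2005-03-10.
Next gap: 42 days. 2005-03-10 + 42 days = 2005-04-21.
Next gap: 47 days. 2005-04-21 + 47 days = 2005-06-07.
Next gap: 52 days. 2005-06-07 + 52 days = 2005-07-29.
Next gap: 57 days. 2005-07-29 + 57 days = 2005-09-24.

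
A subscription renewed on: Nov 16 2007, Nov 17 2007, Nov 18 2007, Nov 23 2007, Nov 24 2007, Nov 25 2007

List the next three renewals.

Nov 30 2007, Dec 1 2007, Dec 2 2007

Every event lands on a Friday or Saturday or Sunday (gaps cycle 1, 1, 5, 1, 1).
So the schedule is: every Friday, Saturday and Sunday.
The following Friday is Nov 30 2007.
Next Saturday: Dec 1 2007.
Next Sunday: Dec 2 2007.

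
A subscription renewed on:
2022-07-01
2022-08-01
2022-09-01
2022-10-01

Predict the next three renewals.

Gaps: 31, 31, 30 days — not constant. Every event is on the 1st of the month.
Pattern: the 1st of each month.
November 2022: 2022-11-01.
December 2022: 2022-12-01.
January 2023: 2023-01-01.

2022-11-01, 2022-12-01, 2023-01-01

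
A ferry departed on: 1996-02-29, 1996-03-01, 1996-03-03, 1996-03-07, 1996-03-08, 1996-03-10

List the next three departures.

Every event lands on a Thursday or Friday or Sunday (gaps cycle 1, 2, 4, 1, 2).
So the schedule is: every Thursday, Friday and Sunday.
The following Thursday is 1996-03-14.
The following Friday is 1996-03-15.
Next Sunday: 1996-03-17.

1996-03-14, 1996-03-15, 1996-03-17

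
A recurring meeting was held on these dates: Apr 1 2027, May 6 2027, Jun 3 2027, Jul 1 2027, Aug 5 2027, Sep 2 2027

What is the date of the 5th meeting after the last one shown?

Feb 3 2028

These are Thursdays at 28- or 35-day spacing (35, 28, 28, 35, 28).
The pattern: 1st Thursday of the month.
1st Thursday of October 2027: Oct 7 2027.
1st Thursday of November 2027: Nov 4 2027.
1st Thursday of December 2027: Dec 2 2027.
January 2028 — 1st Thursday is Jan 6 2028.
1st Thursday of February 2028: Feb 3 2028.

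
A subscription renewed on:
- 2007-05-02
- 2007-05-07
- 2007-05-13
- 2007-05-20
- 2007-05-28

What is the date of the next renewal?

2007-06-06

The spacing grows by 1 each time: 5, 6, 7, 8 days.
Next gap: 9 days. 2007-05-28 + 9 days = 2007-06-06.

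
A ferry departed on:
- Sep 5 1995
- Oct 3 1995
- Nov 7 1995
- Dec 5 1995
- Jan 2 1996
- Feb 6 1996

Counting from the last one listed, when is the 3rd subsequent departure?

Gaps: 28, 35, 28, 28, 35 days — a mix of 28 and 35. Every date is a Tuesday.
Each is the 1st Tuesday of its month.
1st Tuesday of March 1996: Mar 5 1996.
1st Tuesday of April 1996: Apr 2 1996.
May 1996 — 1st Tuesday is May 7 1996.

May 7 1996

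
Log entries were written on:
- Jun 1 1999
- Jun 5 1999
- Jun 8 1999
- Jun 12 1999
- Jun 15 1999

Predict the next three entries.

Every event lands on a Tuesday or Saturday (gaps cycle 4, 3, 4, 3).
So the schedule is: every Tuesday and Saturday.
The following Saturday is Jun 19 1999.
Next Tuesday: Jun 22 1999.
The following Saturday is Jun 26 1999.

Jun 19 1999, Jun 22 1999, Jun 26 1999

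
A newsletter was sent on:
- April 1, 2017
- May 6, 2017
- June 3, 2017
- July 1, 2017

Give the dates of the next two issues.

August 5, 2017; September 2, 2017

These are Saturdays at 28- or 35-day spacing (35, 28, 28).
The pattern: 1st Saturday of the month.
August 2017 — 1st Saturday is August 5, 2017.
1st Saturday of September 2017: September 2, 2017.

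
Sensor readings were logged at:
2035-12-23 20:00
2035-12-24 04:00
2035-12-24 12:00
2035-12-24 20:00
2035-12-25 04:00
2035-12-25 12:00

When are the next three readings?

2035-12-25 20:00, 2035-12-26 04:00, 2035-12-26 12:00

The interval is a steady 8 hours (8, 8, 8, 8, 8).
2035-12-25 12:00 + 8 h = 2035-12-25 20:00.
2035-12-25 20:00 + 8 h = 2035-12-26 04:00.
2035-12-26 04:00 + 8 h = 2035-12-26 12:00.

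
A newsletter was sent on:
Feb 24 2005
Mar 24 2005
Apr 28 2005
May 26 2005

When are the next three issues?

Jun 23 2005, Jul 28 2005, Aug 25 2005

These are Thursdays at 28- or 35-day spacing (28, 35, 28).
The pattern: 4th Thursday of the month.
4th Thursday of June 2005: Jun 23 2005.
July 2005 — 4th Thursday is Jul 28 2005.
August 2005 — 4th Thursday is Aug 25 2005.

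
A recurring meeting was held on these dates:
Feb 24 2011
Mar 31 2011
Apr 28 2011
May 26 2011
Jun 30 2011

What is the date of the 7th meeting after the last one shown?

These are Thursdays with 35, 28, 28, 35-day gaps.
Each is the final Thursday of its month — Mar 31 2011 is past the 28th, so '4th Thursday' doesn't fit.
July 2011 ends with Thursday Jul 28 2011.
Last Thursday of August 2011: Aug 25 2011.
Last Thursday of September 2011: Sep 29 2011.
Last Thursday of October 2011: Oct 27 2011.
Last Thursday of November 2011: Nov 24 2011.
Last Thursday of December 2011: Dec 29 2011.
January 2012 ends with Thursday Jan 26 2012.

Jan 26 2012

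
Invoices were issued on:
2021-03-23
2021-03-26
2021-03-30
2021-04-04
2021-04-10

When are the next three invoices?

2021-04-17, 2021-04-25, 2021-05-04

The spacing grows by 1 each time: 3, 4, 5, 6 days.
Next gap: 7 days. 2021-04-10 + 7 days = 2021-04-17.
Next gap: 8 days. 2021-04-17 + 8 days = 2021-04-25.
Next gap: 9 days. 2021-04-25 + 9 days = 2021-05-04.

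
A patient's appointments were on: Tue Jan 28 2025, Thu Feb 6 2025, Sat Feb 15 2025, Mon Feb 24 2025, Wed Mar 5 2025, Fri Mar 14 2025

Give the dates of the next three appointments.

Sun Mar 23 2025, Tue Apr 1 2025, Thu Apr 10 2025

Every event comes 9 days after the last (9, 9, 9, 9, 9).
Fri Mar 14 2025 + 9 days = Sun Mar 23 2025.
Sun Mar 23 2025 + 9 days = Tue Apr 1 2025.
Tue Apr 1 2025 + 9 days = Thu Apr 10 2025.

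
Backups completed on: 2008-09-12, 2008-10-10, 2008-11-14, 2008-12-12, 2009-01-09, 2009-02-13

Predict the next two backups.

Gaps: 28, 35, 28, 28, 35 days — a mix of 28 and 35. Every date is a Friday.
Each is the 2nd Friday of its month.
2nd Friday of March 2009: 2009-03-13.
2nd Friday of April 2009: 2009-04-10.

2009-03-13, 2009-04-10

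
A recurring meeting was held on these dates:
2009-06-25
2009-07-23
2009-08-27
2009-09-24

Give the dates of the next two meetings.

These are Thursdays at 28- or 35-day spacing (28, 35, 28).
The pattern: 4th Thursday of the month.
October 2009 — 4th Thursday is 2009-10-22.
November 2009 — 4th Thursday is 2009-11-26.

2009-10-22, 2009-11-26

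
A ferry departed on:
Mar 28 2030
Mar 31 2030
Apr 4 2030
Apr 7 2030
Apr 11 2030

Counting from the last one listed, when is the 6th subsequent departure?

Gaps: 3, 4, 3, 4 days — not constant, but cyclic with period 2.
The events fall on every Thursday and Sunday.
The following Sunday is Apr 14 2030.
Next Thursday: Apr 18 2030.
Next Sunday: Apr 21 2030.
Next Thursday: Apr 25 2030.
The following Sunday is Apr 28 2030.
The following Thursday is May 2 2030.

May 2 2030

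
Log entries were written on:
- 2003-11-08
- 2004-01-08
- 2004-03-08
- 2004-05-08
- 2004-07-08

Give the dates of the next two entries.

Each date is the 8th; the gaps (61, 60, 61, 61) track the month lengths.
The rule is the 8th of every 2 months.
Next: September 2004 → 2004-09-08.
November 2004: 2004-11-08.

2004-09-08, 2004-11-08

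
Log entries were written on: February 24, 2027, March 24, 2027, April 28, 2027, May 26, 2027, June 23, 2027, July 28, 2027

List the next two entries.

August 25, 2027; September 22, 2027

Gaps: 28, 35, 28, 28, 35 days — a mix of 28 and 35. Every date is a Wednesday.
Each is the 4th Wednesday of its month.
August 2027 — 4th Wednesday is August 25, 2027.
4th Wednesday of September 2027: September 22, 2027.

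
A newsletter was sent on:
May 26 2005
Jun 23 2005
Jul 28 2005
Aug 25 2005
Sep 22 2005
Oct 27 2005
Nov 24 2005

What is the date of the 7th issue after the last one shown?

All dates are Thursdays, 28, 35, 28, 28, 35, 28 days apart.
Specifically, the 4th Thursday of each month.
December 2005 — 4th Thursday is Dec 22 2005.
4th Thursday of January 2006: Jan 26 2006.
4th Thursday of February 2006: Feb 23 2006.
March 2006 — 4th Thursday is Mar 23 2006.
4th Thursday of April 2006: Apr 27 2006.
May 2006 — 4th Thursday is May 25 2006.
June 2006 — 4th Thursday is Jun 22 2006.

Jun 22 2006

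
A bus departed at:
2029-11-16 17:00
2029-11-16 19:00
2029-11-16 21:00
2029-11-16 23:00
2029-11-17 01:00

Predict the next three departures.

Gaps: 2, 2, 2, 2 hours — each event is 2 hours after the previous one.
2029-11-17 01:00 + 2 h = 2029-11-17 03:00.
2029-11-17 03:00 + 2 h = 2029-11-17 05:00.
2029-11-17 05:00 + 2 h = 2029-11-17 07:00.

2029-11-17 03:00, 2029-11-17 05:00, 2029-11-17 07:00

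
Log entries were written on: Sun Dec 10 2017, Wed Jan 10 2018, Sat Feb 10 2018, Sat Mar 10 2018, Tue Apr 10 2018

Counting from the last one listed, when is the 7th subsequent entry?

Each date is the 10th; the gaps (31, 31, 28, 31) track the month lengths.
The rule is the 10th of each month.
Next: May 2018 → Thu May 10 2018.
June 2018: Sun Jun 10 2018.
Next: July 2018 → Tue Jul 10 2018.
Next: August 2018 → Fri Aug 10 2018.
Next: September 2018 → Mon Sep 10 2018.
Next: October 2018 → Wed Oct 10 2018.
Next: November 2018 → Sat Nov 10 2018.

Sat Nov 10 2018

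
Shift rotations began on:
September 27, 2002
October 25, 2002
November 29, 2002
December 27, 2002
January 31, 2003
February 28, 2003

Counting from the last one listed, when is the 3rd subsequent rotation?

All Fridays; the gaps (28, 35, 28, 35, 28) vary with month length.
This is the last Friday of each month.
Last Friday of March 2003: March 28, 2003.
April 2003 ends with Friday April 25, 2003.
Last Friday of May 2003: May 30, 2003.

May 30, 2003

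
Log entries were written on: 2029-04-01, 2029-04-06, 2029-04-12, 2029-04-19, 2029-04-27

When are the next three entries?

The spacing grows by 1 each time: 5, 6, 7, 8 days.
Next gap: 9 days. 2029-04-27 + 9 days = 2029-05-06.
Next gap: 10 days. 2029-05-06 + 10 days = 2029-05-16.
Next gap: 11 days. 2029-05-16 + 11 days = 2029-05-27.

2029-05-06, 2029-05-16, 2029-05-27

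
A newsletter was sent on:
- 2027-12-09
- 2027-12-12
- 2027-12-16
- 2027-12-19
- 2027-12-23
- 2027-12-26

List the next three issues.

2027-12-30, 2028-01-02, 2028-01-06

The gap pattern 3, 4, 3, 4, 3 repeats every 2 events.
These are the Thursdays and Sundays of each week.
The following Thursday is 2027-12-30.
Next Sunday: 2028-01-02.
The following Thursday is 2028-01-06.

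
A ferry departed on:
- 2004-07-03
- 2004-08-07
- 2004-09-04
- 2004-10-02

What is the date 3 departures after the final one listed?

Gaps: 35, 28, 28 days — a mix of 28 and 35. Every date is a Saturday.
Each is the 1st Saturday of its month.
November 2004 — 1st Saturday is 2004-11-06.
1st Saturday of December 2004: 2004-12-04.
January 2005 — 1st Saturday is 2005-01-01.

2005-01-01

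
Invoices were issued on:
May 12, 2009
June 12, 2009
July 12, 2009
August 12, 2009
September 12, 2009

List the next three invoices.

October 12, 2009; November 12, 2009; December 12, 2009

Gaps: 31, 30, 31, 31 days — not constant. Every event is on the 12th of the month.
Pattern: the 12th of each month.
October 2009: October 12, 2009.
Next: November 2009 → November 12, 2009.
Next: December 2009 → December 12, 2009.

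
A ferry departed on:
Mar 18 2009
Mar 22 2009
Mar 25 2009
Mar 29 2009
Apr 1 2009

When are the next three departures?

Apr 5 2009, Apr 8 2009, Apr 12 2009

The gap pattern 4, 3, 4, 3 repeats every 2 events.
These are the Wednesdays and Sundays of each week.
Next Sunday: Apr 5 2009.
Next Wednesday: Apr 8 2009.
The following Sunday is Apr 12 2009.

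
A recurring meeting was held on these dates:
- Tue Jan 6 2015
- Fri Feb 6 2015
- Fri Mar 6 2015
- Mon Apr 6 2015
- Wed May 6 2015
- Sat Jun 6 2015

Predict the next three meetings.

Each date is the 6th; the gaps (31, 28, 31, 30, 31) track the month lengths.
The rule is the 6th of each month.
July 2015: Mon Jul 6 2015.
Next: August 2015 → Thu Aug 6 2015.
September 2015: Sun Sep 6 2015.

Mon Jul 6 2015, Thu Aug 6 2015, Sun Sep 6 2015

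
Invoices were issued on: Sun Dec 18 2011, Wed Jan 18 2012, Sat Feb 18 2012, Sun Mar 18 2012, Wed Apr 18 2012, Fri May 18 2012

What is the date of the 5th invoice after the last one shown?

Each date is the 18th; the gaps (31, 31, 29, 31, 30) track the month lengths.
The rule is the 18th of each month.
June 2012: Mon Jun 18 2012.
Next: July 2012 → Wed Jul 18 2012.
Next: August 2012 → Sat Aug 18 2012.
September 2012: Tue Sep 18 2012.
October 2012: Thu Oct 18 2012.

Thu Oct 18 2012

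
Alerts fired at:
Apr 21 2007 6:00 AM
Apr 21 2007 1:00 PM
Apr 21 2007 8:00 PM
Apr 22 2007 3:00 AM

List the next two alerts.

The interval is a steady 7 hours (7, 7, 7).
Apr 22 2007 3:00 AM + 7 h = Apr 22 2007 10:00 AM.
Apr 22 2007 10:00 AM + 7 h = Apr 22 2007 5:00 PM.

Apr 22 2007 10:00 AM, Apr 22 2007 5:00 PM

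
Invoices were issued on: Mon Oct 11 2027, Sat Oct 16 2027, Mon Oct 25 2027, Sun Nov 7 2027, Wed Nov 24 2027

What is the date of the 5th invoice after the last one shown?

Mon Apr 17 2028

Gaps: 5, 9, 13, 17 days — each gap is 4 larger than the previous one.
Next gap: 21 days. Wed Nov 24 2027 + 21 days = Wed Dec 15 2027.
Next gap: 25 days. Wed Dec 15 2027 + 25 days = Sun Jan 9 2028.
Next gap: 29 days. Sun Jan 9 2028 + 29 days = Mon Feb 7 2028.
Next gap: 33 days. Mon Feb 7 2028 + 33 days = Sat Mar 11 2028.
Next gap: 37 days. Sat Mar 11 2028 + 37 days = Mon Apr 17 2028.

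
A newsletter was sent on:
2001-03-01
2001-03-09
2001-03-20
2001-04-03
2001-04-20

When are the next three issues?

2001-05-10, 2001-06-02, 2001-06-28

Intervals are 8, 11, 14, 17 days — an arithmetic progression with common difference 3.
Next gap: 20 days. 2001-04-20 + 20 days = 2001-05-10.
Next gap: 23 days. 2001-05-10 + 23 days = 2001-06-02.
Next gap: 26 days. 2001-06-02 + 26 days = 2001-06-28.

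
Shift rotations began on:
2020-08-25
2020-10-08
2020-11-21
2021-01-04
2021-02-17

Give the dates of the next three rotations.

Gaps between consecutive events: 44, 44, 44, 44 days — a constant 44-day interval.
2021-02-17 + 44 days = 2021-04-02.
2021-04-02 + 44 days = 2021-05-16.
2021-05-16 + 44 days = 2021-06-29.

2021-04-02, 2021-05-16, 2021-06-29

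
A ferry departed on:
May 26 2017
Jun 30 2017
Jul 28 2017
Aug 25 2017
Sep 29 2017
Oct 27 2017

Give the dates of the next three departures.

These are Fridays with 35, 28, 28, 35, 28-day gaps.
Each is the final Friday of its month — Jun 30 2017 is past the 28th, so '4th Friday' doesn't fit.
Last Friday of November 2017: Nov 24 2017.
Last Friday of December 2017: Dec 29 2017.
January 2018 ends with Friday Jan 26 2018.

Nov 24 2017, Dec 29 2017, Jan 26 2018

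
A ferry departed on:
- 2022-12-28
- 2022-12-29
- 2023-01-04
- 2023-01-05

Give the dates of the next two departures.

2023-01-11, 2023-01-12

Every event lands on a Wednesday or Thursday (gaps cycle 1, 6, 1).
So the schedule is: every Wednesday and Thursday.
The following Wednesday is 2023-01-11.
Next Thursday: 2023-01-12.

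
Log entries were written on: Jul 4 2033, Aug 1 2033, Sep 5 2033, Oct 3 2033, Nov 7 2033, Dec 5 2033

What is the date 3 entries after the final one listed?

Gaps: 28, 35, 28, 35, 28 days — a mix of 28 and 35. Every date is a Monday.
Each is the 1st Monday of its month.
January 2034 — 1st Monday is Jan 2 2034.
1st Monday of February 2034: Feb 6 2034.
1st Monday of March 2034: Mar 6 2034.

Mar 6 2034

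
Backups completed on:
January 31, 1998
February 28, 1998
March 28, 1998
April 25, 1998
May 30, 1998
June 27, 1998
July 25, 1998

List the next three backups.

These are Saturdays with 28, 28, 28, 35, 28, 28-day gaps.
Each is the final Saturday of its month — January 31, 1998 is past the 28th, so '4th Saturday' doesn't fit.
Last Saturday of August 1998: August 29, 1998.
Last Saturday of September 1998: September 26, 1998.
Last Saturday of October 1998: October 31, 1998.

August 29, 1998; September 26, 1998; October 31, 1998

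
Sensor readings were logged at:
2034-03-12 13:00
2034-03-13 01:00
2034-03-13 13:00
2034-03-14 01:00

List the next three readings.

The interval is a steady 12 hours (12, 12, 12).
2034-03-14 01:00 + 12 h = 2034-03-14 13:00.
2034-03-14 13:00 + 12 h = 2034-03-15 01:00.
2034-03-15 01:00 + 12 h = 2034-03-15 13:00.

2034-03-14 13:00, 2034-03-15 01:00, 2034-03-15 13:00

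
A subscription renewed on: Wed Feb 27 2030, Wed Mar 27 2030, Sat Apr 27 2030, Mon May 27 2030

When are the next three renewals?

Gaps: 28, 31, 30 days — not constant. Every event is on the 27th of the month.
Pattern: the 27th of each month.
Next: June 2030 → Thu Jun 27 2030.
Next: July 2030 → Sat Jul 27 2030.
August 2030: Tue Aug 27 2030.

Thu Jun 27 2030, Sat Jul 27 2030, Tue Aug 27 2030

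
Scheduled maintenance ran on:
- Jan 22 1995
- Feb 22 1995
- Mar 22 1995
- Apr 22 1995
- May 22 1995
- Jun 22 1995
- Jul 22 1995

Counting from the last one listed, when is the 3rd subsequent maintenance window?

Oct 22 1995

Gaps: 31, 28, 31, 30, 31, 30 days — not constant. Every event is on the 22nd of the month.
Pattern: the 22nd of each month.
Next: August 1995 → Aug 22 1995.
September 1995: Sep 22 1995.
Next: October 1995 → Oct 22 1995.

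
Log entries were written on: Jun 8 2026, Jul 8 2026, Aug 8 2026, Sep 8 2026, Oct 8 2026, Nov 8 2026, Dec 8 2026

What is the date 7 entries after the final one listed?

Each date is the 8th; the gaps (30, 31, 31, 30, 31, 30) track the month lengths.
The rule is the 8th of each month.
January 2027: Jan 8 2027.
February 2027: Feb 8 2027.
March 2027: Mar 8 2027.
April 2027: Apr 8 2027.
Next: May 2027 → May 8 2027.
June 2027: Jun 8 2027.
Next: July 2027 → Jul 8 2027.

Jul 8 2027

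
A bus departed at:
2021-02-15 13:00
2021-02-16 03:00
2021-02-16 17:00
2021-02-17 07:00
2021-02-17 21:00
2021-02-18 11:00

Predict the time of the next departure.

The interval is a steady 14 hours (14, 14, 14, 14, 14).
2021-02-18 11:00 + 14 h = 2021-02-19 01:00.

2021-02-19 01:00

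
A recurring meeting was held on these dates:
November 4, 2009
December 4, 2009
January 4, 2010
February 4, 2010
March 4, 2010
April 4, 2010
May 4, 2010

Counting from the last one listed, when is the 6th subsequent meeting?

November 4, 2010

The day-of-month is always 4 (30, 31, 31, 28, 31, 30 days between events).
So this recurs on the 4th of each month.
Next: June 2010 → June 4, 2010.
Next: July 2010 → July 4, 2010.
August 2010: August 4, 2010.
September 2010: September 4, 2010.
October 2010: October 4, 2010.
Next: November 2010 → November 4, 2010.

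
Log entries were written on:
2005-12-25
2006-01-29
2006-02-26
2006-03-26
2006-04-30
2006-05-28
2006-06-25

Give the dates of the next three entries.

These are Sundays with 35, 28, 28, 35, 28, 28-day gaps.
Each is the final Sunday of its month — 2006-01-29 is past the 28th, so '4th Sunday' doesn't fit.
July 2006 ends with Sunday 2006-07-30.
Last Sunday of August 2006: 2006-08-27.
Last Sunday of September 2006: 2006-09-24.

2006-07-30, 2006-08-27, 2006-09-24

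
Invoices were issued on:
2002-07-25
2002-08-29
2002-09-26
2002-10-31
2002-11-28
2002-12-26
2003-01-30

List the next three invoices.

2003-02-27, 2003-03-27, 2003-04-24

All Thursdays; the gaps (35, 28, 35, 28, 28, 35) vary with month length.
This is the last Thursday of each month.
Last Thursday of February 2003: 2003-02-27.
Last Thursday of March 2003: 2003-03-27.
Last Thursday of April 2003: 2003-04-24.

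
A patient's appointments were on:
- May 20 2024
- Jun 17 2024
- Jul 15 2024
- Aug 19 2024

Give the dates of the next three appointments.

Gaps: 28, 28, 35 days — a mix of 28 and 35. Every date is a Monday.
Each is the 3rd Monday of its month.
3rd Monday of September 2024: Sep 16 2024.
3rd Monday of October 2024: Oct 21 2024.
3rd Monday of November 2024: Nov 18 2024.

Sep 16 2024, Oct 21 2024, Nov 18 2024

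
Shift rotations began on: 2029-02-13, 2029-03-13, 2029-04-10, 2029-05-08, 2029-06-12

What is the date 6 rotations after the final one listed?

2029-12-11

Gaps: 28, 28, 28, 35 days — a mix of 28 and 35. Every date is a Tuesday.
Each is the 2nd Tuesday of its month.
July 2029 — 2nd Tuesday is 2029-07-10.
2nd Tuesday of August 2029: 2029-08-14.
September 2029 — 2nd Tuesday is 2029-09-11.
2nd Tuesday of October 2029: 2029-10-09.
November 2029 — 2nd Tuesday is 2029-11-13.
2nd Tuesday of December 2029: 2029-12-11.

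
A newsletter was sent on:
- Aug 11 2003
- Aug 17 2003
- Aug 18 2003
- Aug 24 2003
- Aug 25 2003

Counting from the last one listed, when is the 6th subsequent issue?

Every event lands on a Monday or Sunday (gaps cycle 6, 1, 6, 1).
So the schedule is: every Monday and Sunday.
Next Sunday: Aug 31 2003.
Next Monday: Sep 1 2003.
The following Sunday is Sep 7 2003.
The following Monday is Sep 8 2003.
The following Sunday is Sep 14 2003.
Next Monday: Sep 15 2003.

Sep 15 2003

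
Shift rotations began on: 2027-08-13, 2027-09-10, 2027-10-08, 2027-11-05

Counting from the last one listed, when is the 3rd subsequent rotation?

Gaps between consecutive events: 28, 28, 28 days — a constant 28-day interval.
2027-11-05 + 28 days = 2027-12-03.
2027-12-03 + 28 days = 2027-12-31.
2027-12-31 + 28 days = 2028-01-28.

2028-01-28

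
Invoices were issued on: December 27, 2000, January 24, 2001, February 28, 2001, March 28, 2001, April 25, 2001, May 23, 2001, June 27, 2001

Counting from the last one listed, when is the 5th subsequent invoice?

November 28, 2001

These are Wednesdays at 28- or 35-day spacing (28, 35, 28, 28, 28, 35).
The pattern: 4th Wednesday of the month.
July 2001 — 4th Wednesday is July 25, 2001.
4th Wednesday of August 2001: August 22, 2001.
4th Wednesday of September 2001: September 26, 2001.
4th Wednesday of October 2001: October 24, 2001.
November 2001 — 4th Wednesday is November 28, 2001.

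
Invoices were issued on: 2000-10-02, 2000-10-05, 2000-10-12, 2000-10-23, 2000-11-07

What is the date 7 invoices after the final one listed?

2001-06-12

Gaps: 3, 7, 11, 15 days — each gap is 4 larger than the previous one.
Next gap: 19 days. 2000-11-07 + 19 days = 2000-11-26.
Next gap: 23 days. 2000-11-26 + 23 days = 2000-12-19.
Next gap: 27 days. 2000-12-19 + 27 days = 2001-01-15.
Next gap: 31 days. 2001-01-15 + 31 days = 2001-02-15.
Next gap: 35 days. 2001-02-15 + 35 days = 2001-03-22.
Next gap: 39 days. 2001-03-22 + 39 days = 2001-04-30.
Next gap: 43 days. 2001-04-30 + 43 days = 2001-06-12.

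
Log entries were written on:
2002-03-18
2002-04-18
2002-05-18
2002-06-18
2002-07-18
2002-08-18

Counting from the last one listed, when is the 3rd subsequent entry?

2002-11-18

Gaps: 31, 30, 31, 30, 31 days — not constant. Every event is on the 18th of the month.
Pattern: the 18th of each month.
September 2002: 2002-09-18.
October 2002: 2002-10-18.
Next: November 2002 → 2002-11-18.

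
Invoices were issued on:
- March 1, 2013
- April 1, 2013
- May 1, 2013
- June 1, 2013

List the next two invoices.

July 1, 2013; August 1, 2013

Each date is the 1st; the gaps (31, 30, 31) track the month lengths.
The rule is the 1st of each month.
Next: July 2013 → July 1, 2013.
August 2013: August 1, 2013.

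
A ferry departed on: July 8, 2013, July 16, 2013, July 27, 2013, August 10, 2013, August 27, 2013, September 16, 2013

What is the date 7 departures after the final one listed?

The spacing grows by 3 each time: 8, 11, 14, 17, 20 days.
Next gap: 23 days. September 16, 2013 + 23 days = October 9, 2013.
Next gap: 26 days. October 9, 2013 + 26 days = November 4, 2013.
Next gap: 29 days. November 4, 2013 + 29 days = December 3, 2013.
Next gap: 32 days. December 3, 2013 + 32 days = January 4, 2014.
Next gap: 35 days. January 4, 2014 + 35 days = February 8, 2014.
Next gap: 38 days. February 8, 2014 + 38 days = March 18, 2014.
Next gap: 41 days. March 18, 2014 + 41 days = April 28, 2014.

April 28, 2014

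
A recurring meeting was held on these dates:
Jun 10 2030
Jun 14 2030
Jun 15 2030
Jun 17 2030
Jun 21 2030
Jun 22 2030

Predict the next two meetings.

Gaps: 4, 1, 2, 4, 1 days — not constant, but cyclic with period 3.
The events fall on every Monday, Friday and Saturday.
Next Monday: Jun 24 2030.
The following Friday is Jun 28 2030.

Jun 24 2030, Jun 28 2030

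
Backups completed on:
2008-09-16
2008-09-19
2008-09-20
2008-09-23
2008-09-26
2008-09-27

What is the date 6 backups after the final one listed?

2008-10-11

Every event lands on a Tuesday or Friday or Saturday (gaps cycle 3, 1, 3, 3, 1).
So the schedule is: every Tuesday, Friday and Saturday.
Next Tuesday: 2008-09-30.
Next Friday: 2008-10-03.
Next Saturday: 2008-10-04.
The following Tuesday is 2008-10-07.
The following Friday is 2008-10-10.
The following Saturday is 2008-10-11.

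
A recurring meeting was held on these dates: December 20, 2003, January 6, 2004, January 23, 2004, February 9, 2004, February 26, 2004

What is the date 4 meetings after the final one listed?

The spacing is 17, 17, 17, 17 days — always 17 days.
February 26, 2004 + 17 days = March 14, 2004.
March 14, 2004 + 17 days = March 31, 2004.
March 31, 2004 + 17 days = April 17, 2004.
April 17, 2004 + 17 days = May 4, 2004.

May 4, 2004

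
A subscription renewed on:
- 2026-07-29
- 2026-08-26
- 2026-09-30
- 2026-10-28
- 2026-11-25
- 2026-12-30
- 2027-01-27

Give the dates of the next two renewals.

2027-02-24, 2027-03-31

These are Wednesdays with 28, 35, 28, 28, 35, 28-day gaps.
Each is the final Wednesday of its month — 2026-07-29 is past the 28th, so '4th Wednesday' doesn't fit.
Last Wednesday of February 2027: 2027-02-24.
Last Wednesday of March 2027: 2027-03-31.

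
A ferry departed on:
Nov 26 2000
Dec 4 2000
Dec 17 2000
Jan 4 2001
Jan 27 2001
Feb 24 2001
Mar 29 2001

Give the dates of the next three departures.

The spacing grows by 5 each time: 8, 13, 18, 23, 28, 33 days.
Next gap: 38 days. Mar 29 2001 + 38 days = May 6 2001.
Next gap: 43 days. May 6 2001 + 43 days = Jun 18 2001.
Next gap: 48 days. Jun 18 2001 + 48 days = Aug 5 2001.

May 6 2001, Jun 18 2001, Aug 5 2001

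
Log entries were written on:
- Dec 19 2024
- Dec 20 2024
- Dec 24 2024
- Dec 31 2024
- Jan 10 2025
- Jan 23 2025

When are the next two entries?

The spacing grows by 3 each time: 1, 4, 7, 10, 13 days.
Next gap: 16 days. Jan 23 2025 + 16 days = Feb 8 2025.
Next gap: 19 days. Feb 8 2025 + 19 days = Feb 27 2025.

Feb 8 2025, Feb 27 2025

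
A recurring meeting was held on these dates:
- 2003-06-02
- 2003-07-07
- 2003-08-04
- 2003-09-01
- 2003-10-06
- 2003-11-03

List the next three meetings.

Gaps: 35, 28, 28, 35, 28 days — a mix of 28 and 35. Every date is a Monday.
Each is the 1st Monday of its month.
December 2003 — 1st Monday is 2003-12-01.
1st Monday of January 2004: 2004-01-05.
February 2004 — 1st Monday is 2004-02-02.

2003-12-01, 2004-01-05, 2004-02-02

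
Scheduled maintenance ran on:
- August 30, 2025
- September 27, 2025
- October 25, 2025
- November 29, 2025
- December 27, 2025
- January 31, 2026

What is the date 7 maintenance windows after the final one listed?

Every date is a Saturday; gaps 28, 28, 35, 28, 35 days.
Each is the last Saturday of its month (at least one falls on the 29th or later, ruling out '4th Saturday').
Last Saturday of February 2026: February 28, 2026.
Last Saturday of March 2026: March 28, 2026.
Last Saturday of April 2026: April 25, 2026.
May 2026 ends with Saturday May 30, 2026.
Last Saturday of June 2026: June 27, 2026.
Last Saturday of July 2026: July 25, 2026.
Last Saturday of August 2026: August 29, 2026.

August 29, 2026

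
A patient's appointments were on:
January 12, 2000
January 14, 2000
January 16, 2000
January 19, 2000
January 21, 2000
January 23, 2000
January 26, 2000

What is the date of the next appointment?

January 28, 2000

Gaps: 2, 2, 3, 2, 2, 3 days — not constant, but cyclic with period 3.
The events fall on every Wednesday, Friday and Sunday.
Next Friday: January 28, 2000.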